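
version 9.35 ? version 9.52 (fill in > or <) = <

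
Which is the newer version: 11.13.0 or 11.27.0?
11.27.0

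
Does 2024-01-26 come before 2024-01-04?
No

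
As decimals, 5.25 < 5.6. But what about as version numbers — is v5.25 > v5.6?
True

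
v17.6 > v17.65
False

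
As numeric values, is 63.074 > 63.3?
False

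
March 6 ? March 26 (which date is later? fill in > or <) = <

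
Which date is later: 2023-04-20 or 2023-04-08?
2023-04-20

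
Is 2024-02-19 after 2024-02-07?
Yes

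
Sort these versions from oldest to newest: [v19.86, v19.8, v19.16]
[v19.8, v19.16, v19.86]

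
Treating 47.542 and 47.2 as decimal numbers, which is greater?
47.542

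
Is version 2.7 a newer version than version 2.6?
Yes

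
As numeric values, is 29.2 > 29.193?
True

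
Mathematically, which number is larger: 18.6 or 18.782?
18.782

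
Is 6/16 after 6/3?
Yes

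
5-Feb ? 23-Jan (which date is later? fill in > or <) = >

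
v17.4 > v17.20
False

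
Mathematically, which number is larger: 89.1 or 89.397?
89.397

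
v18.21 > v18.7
True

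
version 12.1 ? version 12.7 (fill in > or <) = <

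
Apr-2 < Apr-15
True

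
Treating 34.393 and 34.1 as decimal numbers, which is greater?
34.393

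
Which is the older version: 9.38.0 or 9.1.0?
9.1.0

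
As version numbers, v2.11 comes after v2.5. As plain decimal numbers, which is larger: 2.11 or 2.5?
2.5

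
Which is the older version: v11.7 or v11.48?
v11.7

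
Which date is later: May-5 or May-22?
May-22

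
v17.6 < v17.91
True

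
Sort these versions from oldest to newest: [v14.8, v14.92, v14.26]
[v14.8, v14.26, v14.92]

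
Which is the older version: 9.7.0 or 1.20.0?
1.20.0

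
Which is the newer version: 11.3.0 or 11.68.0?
11.68.0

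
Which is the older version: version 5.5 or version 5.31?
version 5.5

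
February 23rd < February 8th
False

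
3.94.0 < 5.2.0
True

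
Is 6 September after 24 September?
No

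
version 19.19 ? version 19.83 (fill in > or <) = <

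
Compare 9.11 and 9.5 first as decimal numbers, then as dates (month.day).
As decimals: 9.11 < 9.5. As dates: 9/11 is later than 9/5 (day 11 > day 5).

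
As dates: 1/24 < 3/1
True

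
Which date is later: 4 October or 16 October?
16 October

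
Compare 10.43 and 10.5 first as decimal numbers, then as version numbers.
As decimals: 10.43 < 10.5. As versions: v10.43 > v10.5 (minor version 43 > 5).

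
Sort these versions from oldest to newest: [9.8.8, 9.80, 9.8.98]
[9.8.8, 9.8.98, 9.80]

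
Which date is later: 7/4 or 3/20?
7/4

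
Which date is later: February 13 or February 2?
February 13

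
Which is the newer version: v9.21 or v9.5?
v9.21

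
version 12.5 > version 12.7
False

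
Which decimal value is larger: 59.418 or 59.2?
59.418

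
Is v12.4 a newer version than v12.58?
No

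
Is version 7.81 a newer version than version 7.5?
Yes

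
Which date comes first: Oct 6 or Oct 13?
Oct 6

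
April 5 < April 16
True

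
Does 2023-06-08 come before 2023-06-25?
Yes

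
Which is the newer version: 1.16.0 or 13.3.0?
13.3.0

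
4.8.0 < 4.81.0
True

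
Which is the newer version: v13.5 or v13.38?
v13.38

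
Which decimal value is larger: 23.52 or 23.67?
23.67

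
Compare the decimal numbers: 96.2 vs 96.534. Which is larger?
96.534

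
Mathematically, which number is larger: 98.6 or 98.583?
98.6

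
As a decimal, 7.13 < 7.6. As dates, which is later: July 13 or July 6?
July 13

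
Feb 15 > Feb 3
True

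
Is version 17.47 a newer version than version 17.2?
Yes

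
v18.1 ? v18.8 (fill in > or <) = <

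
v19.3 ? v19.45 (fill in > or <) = <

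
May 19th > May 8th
True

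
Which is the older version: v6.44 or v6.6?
v6.6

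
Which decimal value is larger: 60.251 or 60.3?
60.3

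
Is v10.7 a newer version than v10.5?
Yes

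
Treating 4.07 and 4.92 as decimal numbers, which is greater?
4.92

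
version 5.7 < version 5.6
False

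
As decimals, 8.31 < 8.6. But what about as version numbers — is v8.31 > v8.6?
True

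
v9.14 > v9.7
True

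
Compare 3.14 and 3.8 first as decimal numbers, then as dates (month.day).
As decimals: 3.14 < 3.8. As dates: 3/14 is later than 3/8 (day 14 > day 8).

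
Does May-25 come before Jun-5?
Yes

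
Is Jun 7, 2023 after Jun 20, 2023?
No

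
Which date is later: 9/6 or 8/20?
9/6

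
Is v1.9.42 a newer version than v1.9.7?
Yes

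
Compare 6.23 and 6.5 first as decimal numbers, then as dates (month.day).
As decimals: 6.23 < 6.5. As dates: 6/23 is later than 6/5 (day 23 > day 5).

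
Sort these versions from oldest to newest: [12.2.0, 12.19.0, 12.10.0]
[12.2.0, 12.10.0, 12.19.0]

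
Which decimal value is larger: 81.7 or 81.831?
81.831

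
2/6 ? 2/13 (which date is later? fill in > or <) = <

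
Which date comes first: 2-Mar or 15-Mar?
2-Mar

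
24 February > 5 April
False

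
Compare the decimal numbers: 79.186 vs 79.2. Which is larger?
79.2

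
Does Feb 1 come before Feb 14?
Yes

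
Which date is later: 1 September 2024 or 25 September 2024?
25 September 2024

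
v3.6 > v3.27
False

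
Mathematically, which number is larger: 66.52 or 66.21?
66.52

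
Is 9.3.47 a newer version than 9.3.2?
Yes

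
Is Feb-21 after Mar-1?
No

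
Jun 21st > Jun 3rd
True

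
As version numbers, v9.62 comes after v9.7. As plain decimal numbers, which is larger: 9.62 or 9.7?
9.7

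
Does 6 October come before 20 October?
Yes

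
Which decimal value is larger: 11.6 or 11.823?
11.823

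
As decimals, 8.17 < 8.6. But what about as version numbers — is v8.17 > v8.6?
True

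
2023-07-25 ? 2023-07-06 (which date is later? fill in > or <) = >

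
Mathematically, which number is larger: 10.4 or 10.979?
10.979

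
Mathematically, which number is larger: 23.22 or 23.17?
23.22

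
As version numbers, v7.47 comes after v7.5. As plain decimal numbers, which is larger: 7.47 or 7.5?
7.5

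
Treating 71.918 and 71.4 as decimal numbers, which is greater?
71.918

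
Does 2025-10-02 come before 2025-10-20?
Yes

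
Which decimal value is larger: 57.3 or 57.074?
57.3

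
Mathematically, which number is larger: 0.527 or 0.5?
0.527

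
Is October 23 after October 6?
Yes. Day 23 comes after day 6 in October — this is a date comparison, not a decimal one (the decimal 10.23 would be smaller than 10.6).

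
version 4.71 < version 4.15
False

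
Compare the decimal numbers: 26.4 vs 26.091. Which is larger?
26.4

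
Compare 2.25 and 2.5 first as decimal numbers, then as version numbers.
As decimals: 2.25 < 2.5. As versions: v2.25 > v2.5 (minor version 25 > 5).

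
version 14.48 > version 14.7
True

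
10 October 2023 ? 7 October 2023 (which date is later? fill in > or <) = >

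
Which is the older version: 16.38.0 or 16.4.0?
16.4.0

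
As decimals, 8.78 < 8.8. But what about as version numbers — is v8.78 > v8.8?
True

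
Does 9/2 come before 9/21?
Yes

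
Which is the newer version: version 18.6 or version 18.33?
version 18.33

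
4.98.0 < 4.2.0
False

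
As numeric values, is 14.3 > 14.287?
True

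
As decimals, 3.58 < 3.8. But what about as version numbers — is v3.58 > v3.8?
True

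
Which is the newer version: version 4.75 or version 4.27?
version 4.75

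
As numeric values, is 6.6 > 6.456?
True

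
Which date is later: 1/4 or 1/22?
1/22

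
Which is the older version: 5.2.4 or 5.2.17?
5.2.4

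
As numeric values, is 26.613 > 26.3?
True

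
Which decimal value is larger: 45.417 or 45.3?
45.417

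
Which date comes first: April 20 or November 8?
April 20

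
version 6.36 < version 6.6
False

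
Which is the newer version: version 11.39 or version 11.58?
version 11.58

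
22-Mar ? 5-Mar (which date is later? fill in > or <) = >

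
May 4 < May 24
True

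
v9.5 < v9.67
True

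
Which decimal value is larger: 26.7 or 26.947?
26.947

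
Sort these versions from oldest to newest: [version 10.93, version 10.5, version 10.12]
[version 10.5, version 10.12, version 10.93]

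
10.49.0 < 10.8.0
False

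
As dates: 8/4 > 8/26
False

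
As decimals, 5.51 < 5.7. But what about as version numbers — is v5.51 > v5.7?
True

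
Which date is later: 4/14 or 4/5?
4/14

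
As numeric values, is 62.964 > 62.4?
True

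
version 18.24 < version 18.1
False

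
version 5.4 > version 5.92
False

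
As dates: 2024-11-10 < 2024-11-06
False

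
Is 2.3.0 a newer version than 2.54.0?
No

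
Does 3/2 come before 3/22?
Yes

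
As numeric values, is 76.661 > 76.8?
False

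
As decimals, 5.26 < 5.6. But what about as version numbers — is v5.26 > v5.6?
True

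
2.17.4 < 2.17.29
True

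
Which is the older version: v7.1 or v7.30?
v7.1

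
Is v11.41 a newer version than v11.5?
Yes. Version numbers are compared segment by segment as integers, not as decimals: minor version 41 > 5, so v11.41 > v11.5 (even though the decimal 11.41 < 11.5).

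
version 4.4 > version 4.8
False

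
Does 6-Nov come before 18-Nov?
Yes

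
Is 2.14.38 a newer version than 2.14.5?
Yes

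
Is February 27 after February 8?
Yes. Day 27 comes after day 8 in February — this is a date comparison, not a decimal one (the decimal 2.27 would be smaller than 2.8).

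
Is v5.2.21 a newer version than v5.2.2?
Yes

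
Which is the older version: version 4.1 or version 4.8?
version 4.1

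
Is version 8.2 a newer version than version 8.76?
No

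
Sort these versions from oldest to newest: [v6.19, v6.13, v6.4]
[v6.4, v6.13, v6.19]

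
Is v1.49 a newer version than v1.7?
Yes. Version numbers are compared segment by segment as integers, not as decimals: minor version 49 > 7, so v1.49 > v1.7 (even though the decimal 1.49 < 1.7).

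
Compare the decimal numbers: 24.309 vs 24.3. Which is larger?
24.309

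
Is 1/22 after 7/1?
No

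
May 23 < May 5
False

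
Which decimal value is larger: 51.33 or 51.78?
51.78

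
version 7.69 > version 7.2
True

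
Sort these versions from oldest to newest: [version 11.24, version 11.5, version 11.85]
[version 11.5, version 11.24, version 11.85]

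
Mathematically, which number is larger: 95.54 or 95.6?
95.6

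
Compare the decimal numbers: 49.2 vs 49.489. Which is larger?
49.489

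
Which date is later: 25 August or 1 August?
25 August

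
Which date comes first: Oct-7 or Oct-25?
Oct-7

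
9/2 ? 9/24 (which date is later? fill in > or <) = <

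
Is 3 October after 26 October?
No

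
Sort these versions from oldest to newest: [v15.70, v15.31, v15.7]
[v15.7, v15.31, v15.70]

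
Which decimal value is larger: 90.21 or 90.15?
90.21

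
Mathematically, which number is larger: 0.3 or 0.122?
0.3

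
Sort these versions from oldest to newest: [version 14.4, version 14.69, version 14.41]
[version 14.4, version 14.41, version 14.69]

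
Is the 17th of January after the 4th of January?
Yes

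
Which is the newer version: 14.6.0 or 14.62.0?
14.62.0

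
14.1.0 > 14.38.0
False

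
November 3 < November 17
True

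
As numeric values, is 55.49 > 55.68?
False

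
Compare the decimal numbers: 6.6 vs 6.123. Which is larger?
6.6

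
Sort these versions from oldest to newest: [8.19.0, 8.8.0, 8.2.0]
[8.2.0, 8.8.0, 8.19.0]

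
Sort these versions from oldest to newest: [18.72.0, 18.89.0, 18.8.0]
[18.8.0, 18.72.0, 18.89.0]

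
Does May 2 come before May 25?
Yes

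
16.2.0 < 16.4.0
True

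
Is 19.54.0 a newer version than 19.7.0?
Yes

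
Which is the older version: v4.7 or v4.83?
v4.7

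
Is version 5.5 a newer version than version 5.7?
No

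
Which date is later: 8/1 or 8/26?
8/26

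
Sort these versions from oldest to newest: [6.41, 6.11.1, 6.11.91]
[6.11.1, 6.11.91, 6.41]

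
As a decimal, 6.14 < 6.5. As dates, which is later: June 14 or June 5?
June 14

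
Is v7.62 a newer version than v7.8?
Yes. Version numbers are compared segment by segment as integers, not as decimals: minor version 62 > 8, so v7.62 > v7.8 (even though the decimal 7.62 < 7.8).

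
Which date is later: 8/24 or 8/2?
8/24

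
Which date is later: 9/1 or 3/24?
9/1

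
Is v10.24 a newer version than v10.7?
Yes. Version numbers are compared segment by segment as integers, not as decimals: minor version 24 > 7, so v10.24 > v10.7 (even though the decimal 10.24 < 10.7).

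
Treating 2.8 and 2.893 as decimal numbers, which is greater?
2.893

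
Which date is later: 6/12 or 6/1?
6/12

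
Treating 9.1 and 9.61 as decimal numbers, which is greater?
9.61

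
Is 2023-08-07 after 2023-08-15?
No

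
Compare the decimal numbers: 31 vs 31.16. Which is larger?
31.16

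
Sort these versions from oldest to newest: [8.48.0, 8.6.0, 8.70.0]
[8.6.0, 8.48.0, 8.70.0]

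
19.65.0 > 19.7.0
True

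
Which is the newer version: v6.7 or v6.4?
v6.7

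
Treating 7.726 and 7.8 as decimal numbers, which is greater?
7.8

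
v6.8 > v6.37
False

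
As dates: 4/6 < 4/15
True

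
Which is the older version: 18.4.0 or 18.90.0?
18.4.0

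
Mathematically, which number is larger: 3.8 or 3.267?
3.8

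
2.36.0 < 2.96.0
True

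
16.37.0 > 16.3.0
True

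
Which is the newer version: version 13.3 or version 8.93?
version 13.3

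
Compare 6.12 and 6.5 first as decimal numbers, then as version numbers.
As decimals: 6.12 < 6.5. As versions: v6.12 > v6.5 (minor version 12 > 5).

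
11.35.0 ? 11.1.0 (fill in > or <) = >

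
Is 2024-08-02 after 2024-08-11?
No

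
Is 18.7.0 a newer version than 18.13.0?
No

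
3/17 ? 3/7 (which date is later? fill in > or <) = >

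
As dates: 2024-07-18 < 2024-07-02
False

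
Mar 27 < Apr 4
True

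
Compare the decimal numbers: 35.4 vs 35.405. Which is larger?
35.405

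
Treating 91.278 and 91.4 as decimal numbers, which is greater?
91.4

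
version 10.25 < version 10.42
True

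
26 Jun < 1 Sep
True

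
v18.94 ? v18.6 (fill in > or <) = >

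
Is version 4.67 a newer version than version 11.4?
No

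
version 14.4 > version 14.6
False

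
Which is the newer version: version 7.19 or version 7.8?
version 7.19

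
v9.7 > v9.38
False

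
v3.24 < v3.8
False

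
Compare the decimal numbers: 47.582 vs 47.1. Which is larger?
47.582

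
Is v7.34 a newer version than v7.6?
Yes. Version numbers are compared segment by segment as integers, not as decimals: minor version 34 > 6, so v7.34 > v7.6 (even though the decimal 7.34 < 7.6).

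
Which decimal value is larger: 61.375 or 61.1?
61.375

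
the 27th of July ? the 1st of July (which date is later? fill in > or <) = >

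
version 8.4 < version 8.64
True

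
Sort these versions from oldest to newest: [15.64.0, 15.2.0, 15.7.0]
[15.2.0, 15.7.0, 15.64.0]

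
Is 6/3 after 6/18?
No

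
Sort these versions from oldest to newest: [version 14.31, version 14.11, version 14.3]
[version 14.3, version 14.11, version 14.31]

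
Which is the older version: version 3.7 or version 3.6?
version 3.6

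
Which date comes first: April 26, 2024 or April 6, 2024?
April 6, 2024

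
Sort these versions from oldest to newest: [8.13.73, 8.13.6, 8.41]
[8.13.6, 8.13.73, 8.41]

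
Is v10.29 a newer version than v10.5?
Yes. Version numbers are compared segment by segment as integers, not as decimals: minor version 29 > 5, so v10.29 > v10.5 (even though the decimal 10.29 < 10.5).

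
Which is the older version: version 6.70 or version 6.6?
version 6.6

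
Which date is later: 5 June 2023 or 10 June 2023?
10 June 2023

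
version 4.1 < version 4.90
True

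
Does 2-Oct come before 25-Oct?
Yes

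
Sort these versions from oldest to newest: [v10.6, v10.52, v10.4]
[v10.4, v10.6, v10.52]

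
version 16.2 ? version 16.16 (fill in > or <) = <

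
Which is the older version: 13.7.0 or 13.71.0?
13.7.0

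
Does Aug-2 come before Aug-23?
Yes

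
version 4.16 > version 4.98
False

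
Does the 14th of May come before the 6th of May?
No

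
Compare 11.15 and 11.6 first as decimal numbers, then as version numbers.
As decimals: 11.15 < 11.6. As versions: v11.15 > v11.6 (minor version 15 > 6).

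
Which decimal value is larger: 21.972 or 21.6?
21.972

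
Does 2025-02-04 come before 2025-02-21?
Yes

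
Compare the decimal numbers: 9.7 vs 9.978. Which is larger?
9.978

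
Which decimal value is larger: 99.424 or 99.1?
99.424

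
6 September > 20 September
False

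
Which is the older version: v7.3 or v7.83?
v7.3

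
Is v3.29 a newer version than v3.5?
Yes. Version numbers are compared segment by segment as integers, not as decimals: minor version 29 > 5, so v3.29 > v3.5 (even though the decimal 3.29 < 3.5).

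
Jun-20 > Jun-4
True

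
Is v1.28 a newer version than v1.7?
Yes. Version numbers are compared segment by segment as integers, not as decimals: minor version 28 > 7, so v1.28 > v1.7 (even though the decimal 1.28 < 1.7).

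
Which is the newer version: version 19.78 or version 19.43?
version 19.78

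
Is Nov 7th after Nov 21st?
No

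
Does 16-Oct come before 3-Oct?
No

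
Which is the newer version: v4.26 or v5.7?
v5.7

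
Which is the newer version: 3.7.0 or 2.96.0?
3.7.0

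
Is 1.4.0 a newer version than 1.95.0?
No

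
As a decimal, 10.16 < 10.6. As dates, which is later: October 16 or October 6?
October 16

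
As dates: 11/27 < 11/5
False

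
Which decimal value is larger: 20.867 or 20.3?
20.867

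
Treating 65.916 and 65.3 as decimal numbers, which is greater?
65.916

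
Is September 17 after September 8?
Yes. Day 17 comes after day 8 in September — this is a date comparison, not a decimal one (the decimal 9.17 would be smaller than 9.8).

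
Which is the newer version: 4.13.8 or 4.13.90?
4.13.90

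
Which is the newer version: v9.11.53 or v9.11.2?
v9.11.53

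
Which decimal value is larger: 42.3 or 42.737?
42.737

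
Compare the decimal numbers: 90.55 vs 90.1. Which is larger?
90.55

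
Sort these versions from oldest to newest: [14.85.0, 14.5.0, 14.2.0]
[14.2.0, 14.5.0, 14.85.0]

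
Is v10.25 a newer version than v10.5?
Yes. Version numbers are compared segment by segment as integers, not as decimals: minor version 25 > 5, so v10.25 > v10.5 (even though the decimal 10.25 < 10.5).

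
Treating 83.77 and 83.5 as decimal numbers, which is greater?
83.77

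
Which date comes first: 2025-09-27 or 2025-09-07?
2025-09-07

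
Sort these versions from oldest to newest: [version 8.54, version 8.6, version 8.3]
[version 8.3, version 8.6, version 8.54]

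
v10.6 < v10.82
True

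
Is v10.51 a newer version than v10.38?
Yes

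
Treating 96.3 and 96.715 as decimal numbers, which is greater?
96.715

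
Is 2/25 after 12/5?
No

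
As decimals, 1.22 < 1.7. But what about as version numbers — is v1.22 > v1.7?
True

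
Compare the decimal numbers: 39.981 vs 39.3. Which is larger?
39.981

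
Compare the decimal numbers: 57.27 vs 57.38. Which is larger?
57.38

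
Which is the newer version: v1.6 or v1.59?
v1.59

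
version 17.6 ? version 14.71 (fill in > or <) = >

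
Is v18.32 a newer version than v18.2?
Yes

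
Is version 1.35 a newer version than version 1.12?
Yes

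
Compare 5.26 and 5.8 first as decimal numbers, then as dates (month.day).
As decimals: 5.26 < 5.8. As dates: 5/26 is later than 5/8 (day 26 > day 8).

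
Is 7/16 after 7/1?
Yes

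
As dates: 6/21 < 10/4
True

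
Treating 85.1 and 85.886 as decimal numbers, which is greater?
85.886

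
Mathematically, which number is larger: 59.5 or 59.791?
59.791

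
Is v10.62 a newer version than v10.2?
Yes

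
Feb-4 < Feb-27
True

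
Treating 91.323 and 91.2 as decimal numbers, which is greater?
91.323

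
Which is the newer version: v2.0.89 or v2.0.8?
v2.0.89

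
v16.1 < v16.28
True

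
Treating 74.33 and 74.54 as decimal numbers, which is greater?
74.54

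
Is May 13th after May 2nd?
Yes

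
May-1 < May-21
True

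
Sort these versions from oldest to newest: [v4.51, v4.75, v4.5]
[v4.5, v4.51, v4.75]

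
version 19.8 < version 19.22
True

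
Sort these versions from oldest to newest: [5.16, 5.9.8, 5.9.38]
[5.9.8, 5.9.38, 5.16]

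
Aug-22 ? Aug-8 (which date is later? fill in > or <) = >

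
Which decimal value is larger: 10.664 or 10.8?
10.8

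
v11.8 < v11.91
True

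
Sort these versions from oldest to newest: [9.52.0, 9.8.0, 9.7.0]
[9.7.0, 9.8.0, 9.52.0]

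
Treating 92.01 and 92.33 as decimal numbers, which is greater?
92.33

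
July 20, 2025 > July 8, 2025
True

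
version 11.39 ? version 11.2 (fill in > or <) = >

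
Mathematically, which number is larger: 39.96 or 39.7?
39.96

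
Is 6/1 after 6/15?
No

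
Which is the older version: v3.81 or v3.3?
v3.3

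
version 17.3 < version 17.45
True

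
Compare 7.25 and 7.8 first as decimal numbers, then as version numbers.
As decimals: 7.25 < 7.8. As versions: v7.25 > v7.8 (minor version 25 > 8).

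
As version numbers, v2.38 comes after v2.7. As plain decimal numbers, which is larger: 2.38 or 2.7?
2.7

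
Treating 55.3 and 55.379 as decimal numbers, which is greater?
55.379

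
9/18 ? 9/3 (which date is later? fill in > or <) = >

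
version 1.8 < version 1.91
True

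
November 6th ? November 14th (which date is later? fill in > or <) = <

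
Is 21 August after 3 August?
Yes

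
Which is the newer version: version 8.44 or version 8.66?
version 8.66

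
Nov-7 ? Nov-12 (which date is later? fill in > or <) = <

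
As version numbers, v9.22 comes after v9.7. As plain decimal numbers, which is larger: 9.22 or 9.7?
9.7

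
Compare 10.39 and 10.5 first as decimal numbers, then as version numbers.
As decimals: 10.39 < 10.5. As versions: v10.39 > v10.5 (minor version 39 > 5).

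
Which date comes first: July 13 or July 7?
July 7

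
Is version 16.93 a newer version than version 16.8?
Yes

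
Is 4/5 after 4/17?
No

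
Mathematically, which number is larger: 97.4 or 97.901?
97.901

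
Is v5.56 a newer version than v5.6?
Yes. Version numbers are compared segment by segment as integers, not as decimals: minor version 56 > 6, so v5.56 > v5.6 (even though the decimal 5.56 < 5.6).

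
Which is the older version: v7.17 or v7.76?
v7.17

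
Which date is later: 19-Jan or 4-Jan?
19-Jan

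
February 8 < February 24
True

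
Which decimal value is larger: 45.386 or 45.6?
45.6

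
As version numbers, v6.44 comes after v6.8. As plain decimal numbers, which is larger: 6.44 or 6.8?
6.8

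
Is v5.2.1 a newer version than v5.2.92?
No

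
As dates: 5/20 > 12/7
False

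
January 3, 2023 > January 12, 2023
False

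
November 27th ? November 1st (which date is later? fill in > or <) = >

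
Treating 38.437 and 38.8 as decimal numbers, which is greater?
38.8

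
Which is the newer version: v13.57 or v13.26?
v13.57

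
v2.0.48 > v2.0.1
True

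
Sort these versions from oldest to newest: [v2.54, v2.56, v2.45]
[v2.45, v2.54, v2.56]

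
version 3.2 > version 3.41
False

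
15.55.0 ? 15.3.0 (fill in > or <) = >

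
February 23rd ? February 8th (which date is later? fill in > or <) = >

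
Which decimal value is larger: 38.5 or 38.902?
38.902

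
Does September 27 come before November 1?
Yes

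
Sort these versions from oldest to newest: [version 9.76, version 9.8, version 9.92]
[version 9.8, version 9.76, version 9.92]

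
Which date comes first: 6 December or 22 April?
22 April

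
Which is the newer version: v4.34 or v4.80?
v4.80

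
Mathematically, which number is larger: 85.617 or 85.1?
85.617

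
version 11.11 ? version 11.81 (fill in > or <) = <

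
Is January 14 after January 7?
Yes. Day 14 comes after day 7 in January — this is a date comparison, not a decimal one (the decimal 1.14 would be smaller than 1.7).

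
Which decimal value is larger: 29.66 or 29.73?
29.73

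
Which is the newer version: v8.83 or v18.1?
v18.1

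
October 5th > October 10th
False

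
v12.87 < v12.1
False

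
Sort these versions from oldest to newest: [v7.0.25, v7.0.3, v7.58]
[v7.0.3, v7.0.25, v7.58]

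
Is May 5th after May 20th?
No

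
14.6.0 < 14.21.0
True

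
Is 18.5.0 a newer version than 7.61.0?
Yes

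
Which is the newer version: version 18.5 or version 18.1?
version 18.5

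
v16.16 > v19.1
False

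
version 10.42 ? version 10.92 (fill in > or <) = <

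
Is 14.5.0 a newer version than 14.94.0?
No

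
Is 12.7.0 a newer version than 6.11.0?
Yes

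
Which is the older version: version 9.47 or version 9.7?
version 9.7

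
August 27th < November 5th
True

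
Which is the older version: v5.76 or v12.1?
v5.76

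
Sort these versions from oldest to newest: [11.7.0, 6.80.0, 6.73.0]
[6.73.0, 6.80.0, 11.7.0]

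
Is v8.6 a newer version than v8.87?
No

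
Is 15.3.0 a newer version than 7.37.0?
Yes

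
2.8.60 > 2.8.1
True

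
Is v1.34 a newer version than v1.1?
Yes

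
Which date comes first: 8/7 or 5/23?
5/23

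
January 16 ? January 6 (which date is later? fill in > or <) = >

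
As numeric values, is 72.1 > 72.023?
True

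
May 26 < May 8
False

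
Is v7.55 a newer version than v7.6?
Yes. Version numbers are compared segment by segment as integers, not as decimals: minor version 55 > 6, so v7.55 > v7.6 (even though the decimal 7.55 < 7.6).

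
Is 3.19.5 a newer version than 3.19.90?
No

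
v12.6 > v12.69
False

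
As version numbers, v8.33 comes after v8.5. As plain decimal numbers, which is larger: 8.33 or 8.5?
8.5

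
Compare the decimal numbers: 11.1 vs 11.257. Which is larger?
11.257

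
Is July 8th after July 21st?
No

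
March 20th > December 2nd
False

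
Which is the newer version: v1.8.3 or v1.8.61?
v1.8.61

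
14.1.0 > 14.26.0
False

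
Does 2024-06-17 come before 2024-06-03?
No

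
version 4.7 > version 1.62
True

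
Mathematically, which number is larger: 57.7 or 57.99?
57.99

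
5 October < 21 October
True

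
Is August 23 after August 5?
Yes. Day 23 comes after day 5 in August — this is a date comparison, not a decimal one (the decimal 8.23 would be smaller than 8.5).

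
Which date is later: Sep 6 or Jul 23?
Sep 6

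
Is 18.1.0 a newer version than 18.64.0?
No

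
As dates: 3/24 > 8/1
False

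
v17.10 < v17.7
False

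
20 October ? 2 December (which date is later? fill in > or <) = <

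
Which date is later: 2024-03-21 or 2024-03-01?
2024-03-21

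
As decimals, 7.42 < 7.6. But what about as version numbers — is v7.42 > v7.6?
True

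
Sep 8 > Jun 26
True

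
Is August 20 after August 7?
Yes. Day 20 comes after day 7 in August — this is a date comparison, not a decimal one (the decimal 8.20 would be smaller than 8.7).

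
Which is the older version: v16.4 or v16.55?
v16.4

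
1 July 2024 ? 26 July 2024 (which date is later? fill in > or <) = <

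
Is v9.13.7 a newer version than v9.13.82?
No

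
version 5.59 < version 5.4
False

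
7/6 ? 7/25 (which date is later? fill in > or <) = <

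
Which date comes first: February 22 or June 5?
February 22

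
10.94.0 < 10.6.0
False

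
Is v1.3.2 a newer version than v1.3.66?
No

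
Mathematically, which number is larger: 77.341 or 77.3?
77.341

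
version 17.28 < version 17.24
False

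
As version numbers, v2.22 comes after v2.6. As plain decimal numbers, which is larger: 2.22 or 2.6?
2.6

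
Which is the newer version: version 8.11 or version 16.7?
version 16.7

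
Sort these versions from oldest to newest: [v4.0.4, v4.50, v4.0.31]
[v4.0.4, v4.0.31, v4.50]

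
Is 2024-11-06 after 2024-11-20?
No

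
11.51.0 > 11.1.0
True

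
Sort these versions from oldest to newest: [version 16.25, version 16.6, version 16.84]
[version 16.6, version 16.25, version 16.84]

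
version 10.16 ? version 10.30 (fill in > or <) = <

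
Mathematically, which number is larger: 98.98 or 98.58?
98.98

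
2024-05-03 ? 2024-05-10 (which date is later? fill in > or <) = <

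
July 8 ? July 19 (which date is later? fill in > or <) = <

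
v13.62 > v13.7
True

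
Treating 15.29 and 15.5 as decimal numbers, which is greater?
15.5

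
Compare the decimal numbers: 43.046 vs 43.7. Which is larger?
43.7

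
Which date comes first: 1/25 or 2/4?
1/25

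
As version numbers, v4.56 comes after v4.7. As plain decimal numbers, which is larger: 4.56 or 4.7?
4.7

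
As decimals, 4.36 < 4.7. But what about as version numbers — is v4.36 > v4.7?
True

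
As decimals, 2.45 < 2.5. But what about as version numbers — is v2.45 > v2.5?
True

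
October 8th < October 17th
True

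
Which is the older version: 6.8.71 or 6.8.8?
6.8.8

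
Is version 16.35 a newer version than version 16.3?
Yes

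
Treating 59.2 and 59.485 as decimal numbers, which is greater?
59.485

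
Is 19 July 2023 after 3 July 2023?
Yes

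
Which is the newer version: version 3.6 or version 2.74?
version 3.6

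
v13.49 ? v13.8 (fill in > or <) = >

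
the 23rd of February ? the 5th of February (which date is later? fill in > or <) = >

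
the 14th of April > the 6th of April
True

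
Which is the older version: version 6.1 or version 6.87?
version 6.1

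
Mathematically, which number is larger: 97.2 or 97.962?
97.962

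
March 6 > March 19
False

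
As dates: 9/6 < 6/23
False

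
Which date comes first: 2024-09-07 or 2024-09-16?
2024-09-07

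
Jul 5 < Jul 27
True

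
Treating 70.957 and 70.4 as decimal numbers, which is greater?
70.957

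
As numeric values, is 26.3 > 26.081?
True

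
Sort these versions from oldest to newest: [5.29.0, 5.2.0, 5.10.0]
[5.2.0, 5.10.0, 5.29.0]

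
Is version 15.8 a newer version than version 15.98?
No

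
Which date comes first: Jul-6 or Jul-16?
Jul-6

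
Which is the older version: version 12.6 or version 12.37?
version 12.6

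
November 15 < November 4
False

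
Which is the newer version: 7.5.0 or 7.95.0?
7.95.0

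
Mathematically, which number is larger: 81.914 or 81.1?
81.914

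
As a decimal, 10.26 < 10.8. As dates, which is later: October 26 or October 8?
October 26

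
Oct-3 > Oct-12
False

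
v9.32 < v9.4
False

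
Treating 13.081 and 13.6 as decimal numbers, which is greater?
13.6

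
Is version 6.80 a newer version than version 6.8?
Yes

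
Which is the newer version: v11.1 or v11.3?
v11.3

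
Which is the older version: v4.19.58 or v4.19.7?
v4.19.7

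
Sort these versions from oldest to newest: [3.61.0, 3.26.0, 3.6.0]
[3.6.0, 3.26.0, 3.61.0]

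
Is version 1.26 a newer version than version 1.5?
Yes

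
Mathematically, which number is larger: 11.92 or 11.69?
11.92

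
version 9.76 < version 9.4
False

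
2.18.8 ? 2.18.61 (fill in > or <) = <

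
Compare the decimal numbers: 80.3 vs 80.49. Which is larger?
80.49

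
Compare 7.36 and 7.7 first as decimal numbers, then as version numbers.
As decimals: 7.36 < 7.7. As versions: v7.36 > v7.7 (minor version 36 > 7).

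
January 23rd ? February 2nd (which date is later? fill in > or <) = <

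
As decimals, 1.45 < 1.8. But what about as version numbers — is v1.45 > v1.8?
True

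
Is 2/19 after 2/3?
Yes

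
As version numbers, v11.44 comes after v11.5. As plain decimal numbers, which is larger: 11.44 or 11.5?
11.5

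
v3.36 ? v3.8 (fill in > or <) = >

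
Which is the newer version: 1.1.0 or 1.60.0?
1.60.0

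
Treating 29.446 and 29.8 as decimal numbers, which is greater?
29.8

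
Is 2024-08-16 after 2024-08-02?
Yes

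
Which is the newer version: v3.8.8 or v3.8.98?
v3.8.98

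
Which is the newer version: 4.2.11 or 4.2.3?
4.2.11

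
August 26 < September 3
True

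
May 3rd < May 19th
True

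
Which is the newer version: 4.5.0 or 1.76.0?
4.5.0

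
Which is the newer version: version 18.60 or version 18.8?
version 18.60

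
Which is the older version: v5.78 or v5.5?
v5.5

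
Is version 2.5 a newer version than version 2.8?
No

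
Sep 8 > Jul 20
True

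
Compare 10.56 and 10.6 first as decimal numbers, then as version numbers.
As decimals: 10.56 < 10.6. As versions: v10.56 > v10.6 (minor version 56 > 6).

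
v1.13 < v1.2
False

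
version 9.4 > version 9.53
False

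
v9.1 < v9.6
True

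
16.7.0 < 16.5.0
False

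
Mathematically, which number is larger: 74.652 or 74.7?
74.7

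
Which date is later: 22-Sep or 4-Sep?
22-Sep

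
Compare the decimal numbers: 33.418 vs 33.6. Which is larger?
33.6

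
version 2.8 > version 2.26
False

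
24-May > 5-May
True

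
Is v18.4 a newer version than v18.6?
No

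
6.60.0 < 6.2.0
False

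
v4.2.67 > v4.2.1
True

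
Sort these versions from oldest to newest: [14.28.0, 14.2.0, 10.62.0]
[10.62.0, 14.2.0, 14.28.0]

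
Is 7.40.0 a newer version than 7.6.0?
Yes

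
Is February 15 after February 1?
Yes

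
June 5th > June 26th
False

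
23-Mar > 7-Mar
True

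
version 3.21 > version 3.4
True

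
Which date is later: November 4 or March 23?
November 4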